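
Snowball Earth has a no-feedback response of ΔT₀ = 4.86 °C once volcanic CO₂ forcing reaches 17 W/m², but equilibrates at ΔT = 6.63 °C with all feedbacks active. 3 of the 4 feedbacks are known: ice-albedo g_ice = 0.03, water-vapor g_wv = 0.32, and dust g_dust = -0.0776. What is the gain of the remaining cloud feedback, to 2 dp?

-0.01

Amplification A = ΔT/ΔT₀ = 6.63/4.86 = 1.364.
Total gain g = 1 − 1/A = 1 − 1/1.364 = 0.2669.
Known gains sum to 0.03 + 0.32 − 0.0776 = 0.2724.
g_cld = 0.2669 − 0.2724 = -0.01.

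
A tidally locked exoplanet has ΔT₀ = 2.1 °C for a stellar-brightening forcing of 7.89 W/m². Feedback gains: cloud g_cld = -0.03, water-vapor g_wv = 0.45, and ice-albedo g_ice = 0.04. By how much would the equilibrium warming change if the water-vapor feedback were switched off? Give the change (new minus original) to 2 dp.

-1.77 °C

Original: g = 0.46, ΔT = 2.1/(1−0.46) = 3.8889 °C.
Without water-vapor: g' = 0.01, ΔT' = 2.1/(1−0.01) = 2.1212 °C.
Change = 2.1212 − 3.8889 = -1.77 °C.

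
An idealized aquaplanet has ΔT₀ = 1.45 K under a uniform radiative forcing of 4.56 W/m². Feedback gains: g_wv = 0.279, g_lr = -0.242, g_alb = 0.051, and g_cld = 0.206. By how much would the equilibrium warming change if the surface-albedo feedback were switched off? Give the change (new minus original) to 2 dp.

Original: g = 0.294, ΔT = 1.45/(1−0.294) = 2.0538 K.
Without surface-albedo: g' = 0.243, ΔT' = 1.45/(1−0.243) = 1.9155 K.
Change = 1.9155 − 2.0538 = -0.14 K.

-0.14 K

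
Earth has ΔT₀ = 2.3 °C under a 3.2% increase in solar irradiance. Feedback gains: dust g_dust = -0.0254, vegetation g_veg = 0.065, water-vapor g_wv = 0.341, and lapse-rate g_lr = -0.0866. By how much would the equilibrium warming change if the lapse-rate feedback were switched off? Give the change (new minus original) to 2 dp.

Original: g = 0.294, ΔT = 2.3/(1−0.294) = 3.2578 °C.
Without lapse-rate: g' = 0.3806, ΔT' = 2.3/(1−0.3806) = 3.7133 °C.
Change = 3.7133 − 3.2578 = 0.46 °C.

0.46 °C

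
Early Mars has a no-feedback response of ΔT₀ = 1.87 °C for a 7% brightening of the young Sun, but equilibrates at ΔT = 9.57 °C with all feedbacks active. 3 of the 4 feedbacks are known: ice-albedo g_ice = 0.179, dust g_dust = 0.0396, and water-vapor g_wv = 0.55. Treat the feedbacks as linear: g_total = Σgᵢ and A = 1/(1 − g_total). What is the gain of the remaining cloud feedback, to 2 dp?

0.04

Amplification A = ΔT/ΔT₀ = 9.57/1.87 = 5.118.
Total gain g = 1 − 1/A = 1 − 1/5.118 = 0.8046.
Known gains sum to 0.179 + 0.0396 + 0.55 = 0.7686.
g_cld = 0.8046 − 0.7686 = 0.04.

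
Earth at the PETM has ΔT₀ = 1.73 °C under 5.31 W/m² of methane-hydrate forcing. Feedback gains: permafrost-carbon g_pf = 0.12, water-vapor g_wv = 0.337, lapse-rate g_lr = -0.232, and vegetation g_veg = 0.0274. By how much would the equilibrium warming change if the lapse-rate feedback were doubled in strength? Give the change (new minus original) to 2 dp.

-0.55 °C

Original: g = 0.2524, ΔT = 1.73/(1−0.2524) = 2.3141 °C.
With doubled lapse-rate: g' = 0.0204, ΔT' = 1.73/(1−0.0204) = 1.7660 °C.
Change = 1.7660 − 2.3141 = -0.55 °C.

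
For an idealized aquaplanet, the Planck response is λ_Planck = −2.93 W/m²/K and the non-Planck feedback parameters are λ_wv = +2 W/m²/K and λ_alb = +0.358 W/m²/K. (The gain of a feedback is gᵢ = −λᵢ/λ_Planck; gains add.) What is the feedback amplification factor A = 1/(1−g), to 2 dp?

5.12

Convert to gains: g_wv = 2/2.93 = 0.6826; g_alb = 0.358/2.93 = 0.1222.
Total gain g = 0.8048.
A = 1/(1 − 0.8048) = 5.12.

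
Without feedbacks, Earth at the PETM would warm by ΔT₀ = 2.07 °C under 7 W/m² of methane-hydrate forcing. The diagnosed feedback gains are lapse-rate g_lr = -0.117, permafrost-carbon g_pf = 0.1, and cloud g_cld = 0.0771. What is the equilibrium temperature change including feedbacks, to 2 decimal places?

2.20 °C

Total gain g = -0.117 + 0.1 + 0.0771 = 0.0601.
Amplification A = 1/(1 − 0.0601) = 1.064.
ΔT = 2.07 × 1.064 = 2.20 °C.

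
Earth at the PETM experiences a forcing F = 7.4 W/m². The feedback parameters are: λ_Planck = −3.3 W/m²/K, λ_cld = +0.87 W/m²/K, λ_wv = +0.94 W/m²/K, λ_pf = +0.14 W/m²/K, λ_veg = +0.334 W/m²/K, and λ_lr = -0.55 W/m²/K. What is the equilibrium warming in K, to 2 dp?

4.73 K

Net feedback parameter λ = (−3.3) + (+0.87) + (+0.94) + (+0.14) + (+0.334) + (-0.55) = -1.566 W/m²/K.
ΔT = −F/λ = −7.4/(-1.566) = 4.73 K.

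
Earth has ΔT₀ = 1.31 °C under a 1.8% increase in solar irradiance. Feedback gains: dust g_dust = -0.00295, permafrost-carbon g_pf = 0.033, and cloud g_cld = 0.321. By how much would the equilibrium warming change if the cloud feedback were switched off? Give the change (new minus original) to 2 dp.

Original: g = 0.35105, ΔT = 1.31/(1−0.35105) = 2.0186 °C.
Without cloud: g' = 0.03005, ΔT' = 1.31/(1−0.03005) = 1.3506 °C.
Change = 1.3506 − 2.0186 = -0.67 °C.

-0.67 °C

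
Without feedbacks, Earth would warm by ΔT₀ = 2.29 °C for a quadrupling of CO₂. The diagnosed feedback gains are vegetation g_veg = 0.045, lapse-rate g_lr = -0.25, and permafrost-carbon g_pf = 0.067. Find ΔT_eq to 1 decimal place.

2.0 °C

Total gain g = 0.045 − 0.25 + 0.067 = -0.138.
Amplification A = 1/(1 + 0.138) = 0.8787.
ΔT = 2.29 × 0.8787 = 2.0 °C.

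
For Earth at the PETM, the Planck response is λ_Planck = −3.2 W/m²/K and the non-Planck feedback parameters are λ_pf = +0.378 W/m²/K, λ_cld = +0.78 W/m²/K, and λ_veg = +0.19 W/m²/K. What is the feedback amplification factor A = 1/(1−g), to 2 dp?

1.73

Convert to gains: g_pf = 0.378/3.2 = 0.1181; g_cld = 0.78/3.2 = 0.2437; g_veg = 0.19/3.2 = 0.05937.
Total gain g = 0.42117.
A = 1/(1 − 0.42117) = 1.73.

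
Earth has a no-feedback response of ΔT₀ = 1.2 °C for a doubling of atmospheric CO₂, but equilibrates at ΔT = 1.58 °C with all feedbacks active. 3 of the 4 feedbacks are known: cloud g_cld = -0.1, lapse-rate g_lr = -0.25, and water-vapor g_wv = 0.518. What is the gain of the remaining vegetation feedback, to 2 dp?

Amplification A = ΔT/ΔT₀ = 1.58/1.2 = 1.317.
Total gain g = 1 − 1/A = 1 − 1/1.317 = 0.2407.
Known gains sum to -0.1 − 0.25 + 0.518 = 0.168.
g_veg = 0.2407 − 0.168 = 0.07.

0.07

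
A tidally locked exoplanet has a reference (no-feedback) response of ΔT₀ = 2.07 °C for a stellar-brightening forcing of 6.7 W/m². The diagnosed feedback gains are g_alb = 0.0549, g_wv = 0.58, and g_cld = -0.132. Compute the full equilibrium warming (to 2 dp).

4.16 °C

Total gain g = 0.0549 + 0.58 − 0.132 = 0.5029.
Amplification A = 1/(1 − 0.5029) = 2.012.
ΔT = 2.07 × 2.012 = 4.16 °C.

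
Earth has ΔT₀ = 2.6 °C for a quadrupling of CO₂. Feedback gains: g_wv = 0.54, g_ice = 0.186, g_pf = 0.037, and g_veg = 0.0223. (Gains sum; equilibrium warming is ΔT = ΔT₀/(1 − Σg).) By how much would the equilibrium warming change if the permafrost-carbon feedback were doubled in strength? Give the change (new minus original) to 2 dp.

2.52 °C

Original: g = 0.7853, ΔT = 2.6/(1−0.7853) = 12.1099 °C.
With doubled permafrost-carbon: g' = 0.8223, ΔT' = 2.6/(1−0.8223) = 14.6314 °C.
Change = 14.6314 − 12.1099 = 2.52 °C.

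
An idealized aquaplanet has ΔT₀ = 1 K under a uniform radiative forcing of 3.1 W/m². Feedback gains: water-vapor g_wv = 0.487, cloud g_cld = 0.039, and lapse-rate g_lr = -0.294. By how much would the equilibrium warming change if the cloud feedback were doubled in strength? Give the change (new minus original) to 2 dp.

0.07 K

Original: g = 0.232, ΔT = 1/(1−0.232) = 1.3021 K.
With doubled cloud: g' = 0.271, ΔT' = 1/(1−0.271) = 1.3717 K.
Change = 1.3717 − 1.3021 = 0.07 K.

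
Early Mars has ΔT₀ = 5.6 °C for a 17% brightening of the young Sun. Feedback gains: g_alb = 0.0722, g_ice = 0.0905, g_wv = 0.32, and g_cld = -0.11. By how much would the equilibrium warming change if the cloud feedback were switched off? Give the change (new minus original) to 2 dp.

Original: g = 0.3727, ΔT = 5.6/(1−0.3727) = 8.9271 °C.
Without cloud: g' = 0.4827, ΔT' = 5.6/(1−0.4827) = 10.8254 °C.
Change = 10.8254 − 8.9271 = 1.90 °C.

1.90 °C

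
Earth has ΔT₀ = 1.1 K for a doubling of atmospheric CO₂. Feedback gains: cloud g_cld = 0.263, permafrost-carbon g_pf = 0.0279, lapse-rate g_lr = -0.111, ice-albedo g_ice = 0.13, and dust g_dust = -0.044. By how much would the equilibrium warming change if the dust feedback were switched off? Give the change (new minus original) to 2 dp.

0.10 K

Original: g = 0.2659, ΔT = 1.1/(1−0.2659) = 1.4984 K.
Without dust: g' = 0.3099, ΔT' = 1.1/(1−0.3099) = 1.5940 K.
Change = 1.5940 − 1.4984 = 0.10 K.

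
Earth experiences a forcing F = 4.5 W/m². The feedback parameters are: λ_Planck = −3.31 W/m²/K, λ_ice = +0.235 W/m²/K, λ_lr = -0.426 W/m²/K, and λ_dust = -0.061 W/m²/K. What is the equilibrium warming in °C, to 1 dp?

1.3 °C

Net feedback parameter λ = (−3.31) + (+0.235) + (-0.426) + (-0.061) = -3.562 W/m²/K.
ΔT = −F/λ = −4.5/(-3.562) = 1.3 °C.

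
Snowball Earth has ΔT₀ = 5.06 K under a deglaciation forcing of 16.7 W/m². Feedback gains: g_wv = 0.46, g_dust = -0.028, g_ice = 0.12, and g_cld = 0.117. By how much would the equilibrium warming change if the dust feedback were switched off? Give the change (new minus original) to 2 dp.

Original: g = 0.669, ΔT = 5.06/(1−0.669) = 15.2870 K.
Without dust: g' = 0.697, ΔT' = 5.06/(1−0.697) = 16.6997 K.
Change = 16.6997 − 15.2870 = 1.41 K.

1.41 K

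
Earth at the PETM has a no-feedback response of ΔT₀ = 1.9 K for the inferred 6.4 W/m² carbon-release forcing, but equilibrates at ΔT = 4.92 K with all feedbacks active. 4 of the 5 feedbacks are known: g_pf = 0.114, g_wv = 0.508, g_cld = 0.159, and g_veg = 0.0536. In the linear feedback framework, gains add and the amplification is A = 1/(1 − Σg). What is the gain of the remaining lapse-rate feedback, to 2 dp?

Amplification A = ΔT/ΔT₀ = 4.92/1.9 = 2.589.
Total gain g = 1 − 1/A = 1 − 1/2.589 = 0.6138.
Known gains sum to 0.114 + 0.508 + 0.159 + 0.0536 = 0.8346.
g_lr = 0.6138 − 0.8346 = -0.22.

-0.22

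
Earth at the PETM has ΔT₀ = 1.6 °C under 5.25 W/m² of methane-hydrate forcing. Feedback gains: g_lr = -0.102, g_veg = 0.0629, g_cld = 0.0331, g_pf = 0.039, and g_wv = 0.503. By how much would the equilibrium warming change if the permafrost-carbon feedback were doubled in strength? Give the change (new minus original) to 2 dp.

Original: g = 0.536, ΔT = 1.6/(1−0.536) = 3.4483 °C.
With doubled permafrost-carbon: g' = 0.575, ΔT' = 1.6/(1−0.575) = 3.7647 °C.
Change = 3.7647 − 3.4483 = 0.32 °C.

0.32 °C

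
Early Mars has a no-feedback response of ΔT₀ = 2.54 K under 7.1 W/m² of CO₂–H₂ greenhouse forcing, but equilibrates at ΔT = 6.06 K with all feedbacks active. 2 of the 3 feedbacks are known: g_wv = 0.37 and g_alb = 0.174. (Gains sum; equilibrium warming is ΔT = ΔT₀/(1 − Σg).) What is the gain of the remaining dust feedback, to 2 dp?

Amplification A = ΔT/ΔT₀ = 6.06/2.54 = 2.386.
Total gain g = 1 − 1/A = 1 − 1/2.386 = 0.5809.
Known gains sum to 0.37 + 0.174 = 0.544.
g_dust = 0.5809 − 0.544 = 0.04.

0.04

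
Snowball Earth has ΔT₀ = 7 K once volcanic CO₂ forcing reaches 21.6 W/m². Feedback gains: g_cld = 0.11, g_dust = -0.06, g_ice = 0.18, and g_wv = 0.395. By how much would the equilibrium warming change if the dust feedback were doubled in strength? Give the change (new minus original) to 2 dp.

Original: g = 0.625, ΔT = 7/(1−0.625) = 18.6667 K.
With doubled dust: g' = 0.565, ΔT' = 7/(1−0.565) = 16.0920 K.
Change = 16.0920 − 18.6667 = -2.57 K.

-2.57 K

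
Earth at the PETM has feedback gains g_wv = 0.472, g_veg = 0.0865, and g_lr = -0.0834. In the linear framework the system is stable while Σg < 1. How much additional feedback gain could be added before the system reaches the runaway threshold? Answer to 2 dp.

0.52

Current total gain = 0.472 + 0.0865 − 0.0834 = 0.4751.
Margin to runaway = 1 − 0.4751 = 0.52.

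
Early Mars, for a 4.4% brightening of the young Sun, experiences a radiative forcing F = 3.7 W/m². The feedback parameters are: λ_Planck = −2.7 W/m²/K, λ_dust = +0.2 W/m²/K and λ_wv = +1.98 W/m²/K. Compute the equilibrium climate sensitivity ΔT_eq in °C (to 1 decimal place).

7.1 °C

Net feedback parameter λ = (−2.7) + (+0.2) + (+1.98) = -0.52 W/m²/K.
ΔT = −F/λ = −3.7/(-0.52) = 7.1 °C.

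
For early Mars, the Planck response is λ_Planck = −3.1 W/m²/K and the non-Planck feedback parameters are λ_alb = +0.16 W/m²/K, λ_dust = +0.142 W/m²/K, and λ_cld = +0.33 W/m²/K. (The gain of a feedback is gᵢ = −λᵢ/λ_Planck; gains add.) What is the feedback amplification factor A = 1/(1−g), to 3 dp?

1.256

Convert to gains: g_alb = 0.16/3.1 = 0.05161; g_dust = 0.142/3.1 = 0.04581; g_cld = 0.33/3.1 = 0.1065.
Total gain g = 0.20392.
A = 1/(1 − 0.20392) = 1.256.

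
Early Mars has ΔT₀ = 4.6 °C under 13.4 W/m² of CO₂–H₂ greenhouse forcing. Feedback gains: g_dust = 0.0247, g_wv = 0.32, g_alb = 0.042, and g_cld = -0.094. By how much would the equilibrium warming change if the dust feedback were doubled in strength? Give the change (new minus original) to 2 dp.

Original: g = 0.2927, ΔT = 4.6/(1−0.2927) = 6.5036 °C.
With doubled dust: g' = 0.3174, ΔT' = 4.6/(1−0.3174) = 6.7389 °C.
Change = 6.7389 − 6.5036 = 0.24 °C.

0.24 °C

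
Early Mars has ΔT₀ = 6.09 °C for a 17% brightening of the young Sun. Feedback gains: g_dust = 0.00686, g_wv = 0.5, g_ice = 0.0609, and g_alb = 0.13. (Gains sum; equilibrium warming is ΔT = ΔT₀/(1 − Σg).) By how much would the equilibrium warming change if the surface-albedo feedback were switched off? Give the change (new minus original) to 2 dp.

Original: g = 0.69776, ΔT = 6.09/(1−0.69776) = 20.1496 °C.
Without surface-albedo: g' = 0.56776, ΔT' = 6.09/(1−0.56776) = 14.0894 °C.
Change = 14.0894 − 20.1496 = -6.06 °C.

-6.06 °C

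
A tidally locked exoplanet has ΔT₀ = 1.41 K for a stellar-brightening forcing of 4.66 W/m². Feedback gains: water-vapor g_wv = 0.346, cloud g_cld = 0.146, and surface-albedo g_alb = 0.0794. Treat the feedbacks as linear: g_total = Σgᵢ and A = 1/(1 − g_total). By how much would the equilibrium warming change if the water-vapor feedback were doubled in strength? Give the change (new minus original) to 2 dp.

13.78 K

Original: g = 0.5714, ΔT = 1.41/(1−0.5714) = 3.2898 K.
With doubled water-vapor: g' = 0.9174, ΔT' = 1.41/(1−0.9174) = 17.0702 K.
Change = 17.0702 − 3.2898 = 13.78 K.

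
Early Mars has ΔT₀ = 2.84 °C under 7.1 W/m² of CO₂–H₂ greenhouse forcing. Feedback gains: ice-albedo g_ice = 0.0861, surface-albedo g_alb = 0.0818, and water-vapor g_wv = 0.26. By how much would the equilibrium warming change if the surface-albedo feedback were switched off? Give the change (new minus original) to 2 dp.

-0.62 °C

Original: g = 0.4279, ΔT = 2.84/(1−0.4279) = 4.9642 °C.
Without surface-albedo: g' = 0.3461, ΔT' = 2.84/(1−0.3461) = 4.3432 °C.
Change = 4.3432 − 4.9642 = -0.62 °C.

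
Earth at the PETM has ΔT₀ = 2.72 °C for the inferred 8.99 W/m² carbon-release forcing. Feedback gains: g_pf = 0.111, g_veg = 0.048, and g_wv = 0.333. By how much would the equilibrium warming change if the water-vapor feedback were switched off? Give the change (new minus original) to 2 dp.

Original: g = 0.492, ΔT = 2.72/(1−0.492) = 5.3543 °C.
Without water-vapor: g' = 0.159, ΔT' = 2.72/(1−0.159) = 3.2342 °C.
Change = 3.2342 − 5.3543 = -2.12 °C.

-2.12 °C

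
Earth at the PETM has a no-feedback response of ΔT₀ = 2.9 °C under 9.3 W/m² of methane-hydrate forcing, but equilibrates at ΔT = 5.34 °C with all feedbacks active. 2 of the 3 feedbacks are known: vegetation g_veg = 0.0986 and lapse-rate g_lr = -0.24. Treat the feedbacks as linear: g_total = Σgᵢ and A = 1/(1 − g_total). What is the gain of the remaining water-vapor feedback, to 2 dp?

Amplification A = ΔT/ΔT₀ = 5.34/2.9 = 1.841.
Total gain g = 1 − 1/A = 1 − 1/1.841 = 0.4568.
Known gains sum to 0.0986 − 0.24 = -0.1414.
g_wv = 0.4568 + 0.1414 = 0.60.

0.60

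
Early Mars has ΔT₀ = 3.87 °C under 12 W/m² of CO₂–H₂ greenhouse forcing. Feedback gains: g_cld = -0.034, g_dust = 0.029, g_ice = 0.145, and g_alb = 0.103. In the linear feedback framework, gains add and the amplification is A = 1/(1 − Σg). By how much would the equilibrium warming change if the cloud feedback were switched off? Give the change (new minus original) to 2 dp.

0.24 °C

Original: g = 0.243, ΔT = 3.87/(1−0.243) = 5.1123 °C.
Without cloud: g' = 0.277, ΔT' = 3.87/(1−0.277) = 5.3527 °C.
Change = 5.3527 − 5.1123 = 0.24 °C.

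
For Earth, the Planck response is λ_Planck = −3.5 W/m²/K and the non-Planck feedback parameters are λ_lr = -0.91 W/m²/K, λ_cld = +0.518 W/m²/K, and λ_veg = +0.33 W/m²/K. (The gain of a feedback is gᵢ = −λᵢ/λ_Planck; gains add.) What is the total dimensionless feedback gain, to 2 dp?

-0.02

Convert to gains: g_lr = -0.91/3.5 = -0.26; g_cld = 0.518/3.5 = 0.148; g_veg = 0.33/3.5 = 0.09429.
Total gain g = -0.01771.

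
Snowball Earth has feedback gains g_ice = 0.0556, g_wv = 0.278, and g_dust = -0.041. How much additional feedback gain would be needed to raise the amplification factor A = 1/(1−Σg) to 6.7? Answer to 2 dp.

0.56

Current total gain = 0.2926.
Target gain for A = 6.7: g* = 1 − 1/6.7 = 0.8507.
Additional gain needed = 0.8507 − 0.2926 = 0.56.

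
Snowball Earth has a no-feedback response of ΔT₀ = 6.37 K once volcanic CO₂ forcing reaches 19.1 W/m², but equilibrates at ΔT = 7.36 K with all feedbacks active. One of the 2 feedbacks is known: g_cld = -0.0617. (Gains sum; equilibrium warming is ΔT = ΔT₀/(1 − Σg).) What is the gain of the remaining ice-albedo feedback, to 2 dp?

0.20

Amplification A = ΔT/ΔT₀ = 7.36/6.37 = 1.155.
Total gain g = 1 − 1/A = 1 − 1/1.155 = 0.1342.
The known gain is -0.0617.
g_ice = 0.1342 + 0.0617 = 0.20.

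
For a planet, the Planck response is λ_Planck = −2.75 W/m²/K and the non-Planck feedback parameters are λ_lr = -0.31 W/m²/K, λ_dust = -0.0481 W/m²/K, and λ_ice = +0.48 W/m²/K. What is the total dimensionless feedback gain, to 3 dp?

Convert to gains: g_lr = -0.31/2.75 = -0.1127; g_dust = -0.0481/2.75 = -0.01749; g_ice = 0.48/2.75 = 0.1745.
Total gain g = 0.04431.

0.044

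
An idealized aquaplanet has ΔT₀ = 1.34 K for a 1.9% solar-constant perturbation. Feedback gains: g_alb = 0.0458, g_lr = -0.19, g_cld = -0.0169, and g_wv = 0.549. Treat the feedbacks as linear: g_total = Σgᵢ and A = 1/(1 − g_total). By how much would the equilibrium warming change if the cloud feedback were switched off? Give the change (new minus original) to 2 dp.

0.06 K

Original: g = 0.3879, ΔT = 1.34/(1−0.3879) = 2.1892 K.
Without cloud: g' = 0.4048, ΔT' = 1.34/(1−0.4048) = 2.2513 K.
Change = 2.2513 − 2.1892 = 0.06 K.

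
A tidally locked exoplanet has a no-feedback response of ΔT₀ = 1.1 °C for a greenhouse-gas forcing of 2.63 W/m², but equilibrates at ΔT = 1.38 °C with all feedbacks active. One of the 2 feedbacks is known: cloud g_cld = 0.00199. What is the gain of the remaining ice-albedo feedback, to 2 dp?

0.20

Amplification A = ΔT/ΔT₀ = 1.38/1.1 = 1.255.
Total gain g = 1 − 1/A = 1 − 1/1.255 = 0.2032.
The known gain is 0.00199.
g_ice = 0.2032 − 0.00199 = 0.20.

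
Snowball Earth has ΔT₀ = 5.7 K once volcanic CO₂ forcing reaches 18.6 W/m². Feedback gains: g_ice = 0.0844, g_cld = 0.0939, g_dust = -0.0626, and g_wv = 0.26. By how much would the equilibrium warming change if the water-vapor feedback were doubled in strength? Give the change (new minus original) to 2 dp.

6.52 K

Original: g = 0.3757, ΔT = 5.7/(1−0.3757) = 9.1302 K.
With doubled water-vapor: g' = 0.6357, ΔT' = 5.7/(1−0.6357) = 15.6464 K.
Change = 15.6464 − 9.1302 = 6.52 K.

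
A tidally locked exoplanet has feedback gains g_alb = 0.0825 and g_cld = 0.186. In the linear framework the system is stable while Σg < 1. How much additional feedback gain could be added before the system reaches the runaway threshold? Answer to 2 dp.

Current total gain = 0.0825 + 0.186 = 0.2685.
Margin to runaway = 1 − 0.2685 = 0.73.

0.73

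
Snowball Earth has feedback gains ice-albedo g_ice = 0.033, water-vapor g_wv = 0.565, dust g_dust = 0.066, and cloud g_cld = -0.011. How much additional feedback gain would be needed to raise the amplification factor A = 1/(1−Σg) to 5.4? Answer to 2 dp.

0.16

Current total gain = 0.653.
Target gain for A = 5.4: g* = 1 − 1/5.4 = 0.8148.
Additional gain needed = 0.8148 − 0.653 = 0.16.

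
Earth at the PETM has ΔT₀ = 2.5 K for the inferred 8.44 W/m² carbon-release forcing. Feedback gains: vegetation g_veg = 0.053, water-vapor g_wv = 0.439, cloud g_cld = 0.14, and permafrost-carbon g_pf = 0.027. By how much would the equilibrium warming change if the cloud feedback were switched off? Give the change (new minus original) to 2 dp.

Original: g = 0.659, ΔT = 2.5/(1−0.659) = 7.3314 K.
Without cloud: g' = 0.519, ΔT' = 2.5/(1−0.519) = 5.1975 K.
Change = 5.1975 − 7.3314 = -2.13 K.

-2.13 K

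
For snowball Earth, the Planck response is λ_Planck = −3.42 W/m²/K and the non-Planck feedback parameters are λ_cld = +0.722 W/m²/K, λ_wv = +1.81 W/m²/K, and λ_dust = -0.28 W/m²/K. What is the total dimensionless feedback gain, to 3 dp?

Convert to gains: g_cld = 0.722/3.42 = 0.2111; g_wv = 1.81/3.42 = 0.5292; g_dust = -0.28/3.42 = -0.08187.
Total gain g = 0.65843.

0.658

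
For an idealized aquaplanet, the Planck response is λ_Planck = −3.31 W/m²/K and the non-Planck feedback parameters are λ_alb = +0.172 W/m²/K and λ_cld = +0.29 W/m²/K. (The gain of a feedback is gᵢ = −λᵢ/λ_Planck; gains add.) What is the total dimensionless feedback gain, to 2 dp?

Convert to gains: g_alb = 0.172/3.31 = 0.05196; g_cld = 0.29/3.31 = 0.08761.
Total gain g = 0.13957.

0.14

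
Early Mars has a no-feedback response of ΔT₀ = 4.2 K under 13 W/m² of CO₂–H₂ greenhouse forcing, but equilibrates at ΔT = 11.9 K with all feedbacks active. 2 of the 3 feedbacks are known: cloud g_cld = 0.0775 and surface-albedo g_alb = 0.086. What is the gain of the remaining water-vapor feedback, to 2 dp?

Amplification A = ΔT/ΔT₀ = 11.9/4.2 = 2.833.
Total gain g = 1 − 1/A = 1 − 1/2.833 = 0.647.
Known gains sum to 0.0775 + 0.086 = 0.1635.
g_wv = 0.647 − 0.1635 = 0.48.

0.48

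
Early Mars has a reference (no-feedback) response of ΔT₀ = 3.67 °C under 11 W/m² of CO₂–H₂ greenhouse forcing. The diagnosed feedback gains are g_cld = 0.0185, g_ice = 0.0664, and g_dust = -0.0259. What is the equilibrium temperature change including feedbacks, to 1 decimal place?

Total gain g = 0.0185 + 0.0664 − 0.0259 = 0.059.
Amplification A = 1/(1 − 0.059) = 1.063.
ΔT = 3.67 × 1.063 = 3.9 °C.

3.9 °C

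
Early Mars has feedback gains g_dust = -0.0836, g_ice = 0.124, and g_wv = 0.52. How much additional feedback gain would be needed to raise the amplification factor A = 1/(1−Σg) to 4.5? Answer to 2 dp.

0.22

Current total gain = 0.5604.
Target gain for A = 4.5: g* = 1 − 1/4.5 = 0.7778.
Additional gain needed = 0.7778 − 0.5604 = 0.22.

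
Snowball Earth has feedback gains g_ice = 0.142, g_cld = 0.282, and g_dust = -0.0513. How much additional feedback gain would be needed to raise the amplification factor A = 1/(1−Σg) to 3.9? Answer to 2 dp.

0.37

Current total gain = 0.3727.
Target gain for A = 3.9: g* = 1 − 1/3.9 = 0.7436.
Additional gain needed = 0.7436 − 0.3727 = 0.37.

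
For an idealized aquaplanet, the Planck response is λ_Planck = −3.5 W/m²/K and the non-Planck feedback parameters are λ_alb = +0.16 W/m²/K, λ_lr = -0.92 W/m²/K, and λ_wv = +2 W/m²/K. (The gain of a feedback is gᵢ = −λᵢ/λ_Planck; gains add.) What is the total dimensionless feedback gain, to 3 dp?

Convert to gains: g_alb = 0.16/3.5 = 0.04571; g_lr = -0.92/3.5 = -0.2629; g_wv = 2/3.5 = 0.5714.
Total gain g = 0.35421.

0.354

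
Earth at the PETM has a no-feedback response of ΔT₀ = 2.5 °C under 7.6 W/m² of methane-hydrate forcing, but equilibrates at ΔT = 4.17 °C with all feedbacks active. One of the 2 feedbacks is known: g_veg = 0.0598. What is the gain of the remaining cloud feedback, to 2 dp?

0.34

Amplification A = ΔT/ΔT₀ = 4.17/2.5 = 1.668.
Total gain g = 1 − 1/A = 1 − 1/1.668 = 0.4005.
The known gain is 0.0598.
g_cld = 0.4005 − 0.0598 = 0.34.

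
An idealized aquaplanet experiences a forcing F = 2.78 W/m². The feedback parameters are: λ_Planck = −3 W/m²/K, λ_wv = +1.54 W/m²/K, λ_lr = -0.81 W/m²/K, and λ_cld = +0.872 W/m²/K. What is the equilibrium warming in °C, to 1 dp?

2.0 °C

Net feedback parameter λ = (−3) + (+1.54) + (-0.81) + (+0.872) = -1.398 W/m²/K.
ΔT = −F/λ = −2.78/(-1.398) = 2.0 °C.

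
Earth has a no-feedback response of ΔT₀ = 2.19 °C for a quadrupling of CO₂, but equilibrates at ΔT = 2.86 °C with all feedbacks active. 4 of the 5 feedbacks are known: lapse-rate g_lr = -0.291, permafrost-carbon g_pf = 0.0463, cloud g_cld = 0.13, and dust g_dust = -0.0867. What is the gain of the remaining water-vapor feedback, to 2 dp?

Amplification A = ΔT/ΔT₀ = 2.86/2.19 = 1.306.
Total gain g = 1 − 1/A = 1 − 1/1.306 = 0.2343.
Known gains sum to -0.291 + 0.0463 + 0.13 − 0.0867 = -0.2014.
g_wv = 0.2343 + 0.2014 = 0.44.

0.44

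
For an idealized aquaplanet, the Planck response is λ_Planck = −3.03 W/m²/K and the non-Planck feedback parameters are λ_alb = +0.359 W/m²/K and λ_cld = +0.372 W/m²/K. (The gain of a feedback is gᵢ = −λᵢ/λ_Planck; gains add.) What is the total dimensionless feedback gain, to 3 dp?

Convert to gains: g_alb = 0.359/3.03 = 0.1185; g_cld = 0.372/3.03 = 0.1228.
Total gain g = 0.2413.

0.241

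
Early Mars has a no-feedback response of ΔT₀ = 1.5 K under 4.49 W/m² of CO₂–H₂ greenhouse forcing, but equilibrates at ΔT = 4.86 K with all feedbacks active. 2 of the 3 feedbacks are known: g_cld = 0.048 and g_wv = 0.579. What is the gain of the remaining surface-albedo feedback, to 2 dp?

0.06

Amplification A = ΔT/ΔT₀ = 4.86/1.5 = 3.24.
Total gain g = 1 − 1/A = 1 − 1/3.24 = 0.6914.
Known gains sum to 0.048 + 0.579 = 0.627.
g_alb = 0.6914 − 0.627 = 0.06.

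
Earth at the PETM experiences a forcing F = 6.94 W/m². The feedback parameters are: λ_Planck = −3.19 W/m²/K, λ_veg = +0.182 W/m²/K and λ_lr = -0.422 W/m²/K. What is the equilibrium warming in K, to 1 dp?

2.0 K

Net feedback parameter λ = (−3.19) + (+0.182) + (-0.422) = -3.43 W/m²/K.
ΔT = −F/λ = −6.94/(-3.43) = 2.0 K.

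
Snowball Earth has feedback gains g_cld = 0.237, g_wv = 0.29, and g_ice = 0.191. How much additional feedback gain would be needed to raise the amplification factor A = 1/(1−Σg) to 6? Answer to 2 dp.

Current total gain = 0.718.
Target gain for A = 6: g* = 1 − 1/6 = 0.8333.
Additional gain needed = 0.8333 − 0.718 = 0.12.

0.12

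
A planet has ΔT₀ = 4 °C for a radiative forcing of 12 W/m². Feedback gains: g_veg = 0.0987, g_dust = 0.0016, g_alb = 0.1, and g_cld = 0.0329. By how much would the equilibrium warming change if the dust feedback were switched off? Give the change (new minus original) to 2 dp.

-0.01 °C

Original: g = 0.2332, ΔT = 4/(1−0.2332) = 5.2165 °C.
Without dust: g' = 0.2316, ΔT' = 4/(1−0.2316) = 5.2056 °C.
Change = 5.2056 − 5.2165 = -0.01 °C.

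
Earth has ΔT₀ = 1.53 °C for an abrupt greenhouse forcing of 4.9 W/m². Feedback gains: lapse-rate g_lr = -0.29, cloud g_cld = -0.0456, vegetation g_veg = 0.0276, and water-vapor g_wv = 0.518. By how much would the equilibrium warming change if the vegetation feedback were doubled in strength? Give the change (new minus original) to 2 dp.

0.07 °C

Original: g = 0.21, ΔT = 1.53/(1−0.21) = 1.9367 °C.
With doubled vegetation: g' = 0.2376, ΔT' = 1.53/(1−0.2376) = 2.0068 °C.
Change = 2.0068 − 1.9367 = 0.07 °C.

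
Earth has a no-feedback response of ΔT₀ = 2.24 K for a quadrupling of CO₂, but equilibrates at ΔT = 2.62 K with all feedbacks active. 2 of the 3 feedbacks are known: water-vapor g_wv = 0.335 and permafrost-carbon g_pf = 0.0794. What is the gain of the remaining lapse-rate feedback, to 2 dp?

Amplification A = ΔT/ΔT₀ = 2.62/2.24 = 1.17.
Total gain g = 1 − 1/A = 1 − 1/1.17 = 0.1453.
Known gains sum to 0.335 + 0.0794 = 0.4144.
g_lr = 0.1453 − 0.4144 = -0.27.

-0.27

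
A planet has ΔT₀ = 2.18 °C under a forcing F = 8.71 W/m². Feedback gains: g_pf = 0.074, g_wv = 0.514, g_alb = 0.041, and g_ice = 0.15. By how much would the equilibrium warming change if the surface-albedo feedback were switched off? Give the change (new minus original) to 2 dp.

Original: g = 0.779, ΔT = 2.18/(1−0.779) = 9.8643 °C.
Without surface-albedo: g' = 0.738, ΔT' = 2.18/(1−0.738) = 8.3206 °C.
Change = 8.3206 − 9.8643 = -1.54 °C.

-1.54 °C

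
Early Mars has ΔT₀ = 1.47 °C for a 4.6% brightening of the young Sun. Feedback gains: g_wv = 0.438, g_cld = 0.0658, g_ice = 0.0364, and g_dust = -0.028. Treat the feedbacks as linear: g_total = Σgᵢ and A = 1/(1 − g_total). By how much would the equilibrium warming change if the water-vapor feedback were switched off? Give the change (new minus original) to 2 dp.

Original: g = 0.5122, ΔT = 1.47/(1−0.5122) = 3.0135 °C.
Without water-vapor: g' = 0.0742, ΔT' = 1.47/(1−0.0742) = 1.5878 °C.
Change = 1.5878 − 3.0135 = -1.43 °C.

-1.43 °C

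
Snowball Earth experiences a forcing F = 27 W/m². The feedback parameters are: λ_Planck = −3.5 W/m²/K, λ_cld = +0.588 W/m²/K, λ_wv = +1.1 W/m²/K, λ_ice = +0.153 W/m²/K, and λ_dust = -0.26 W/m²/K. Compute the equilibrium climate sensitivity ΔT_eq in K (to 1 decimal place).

14.1 K

Net feedback parameter λ = (−3.5) + (+0.588) + (+1.1) + (+0.153) + (-0.26) = -1.919 W/m²/K.
ΔT = −F/λ = −27/(-1.919) = 14.1 K.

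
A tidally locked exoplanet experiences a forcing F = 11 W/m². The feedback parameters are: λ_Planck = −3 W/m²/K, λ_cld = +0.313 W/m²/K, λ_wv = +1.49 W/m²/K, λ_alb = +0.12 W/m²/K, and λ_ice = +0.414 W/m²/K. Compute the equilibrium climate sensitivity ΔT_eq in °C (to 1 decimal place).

Net feedback parameter λ = (−3) + (+0.313) + (+1.49) + (+0.12) + (+0.414) = -0.663 W/m²/K.
ΔT = −F/λ = −11/(-0.663) = 16.6 °C.

16.6 °C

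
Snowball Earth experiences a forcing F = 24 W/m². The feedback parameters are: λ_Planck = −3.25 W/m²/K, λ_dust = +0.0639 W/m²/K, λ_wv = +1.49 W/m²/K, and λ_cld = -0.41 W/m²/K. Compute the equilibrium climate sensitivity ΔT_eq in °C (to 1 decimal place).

Net feedback parameter λ = (−3.25) + (+0.0639) + (+1.49) + (-0.41) = -2.1061 W/m²/K.
ΔT = −F/λ = −24/(-2.1061) = 11.4 °C.

11.4 °C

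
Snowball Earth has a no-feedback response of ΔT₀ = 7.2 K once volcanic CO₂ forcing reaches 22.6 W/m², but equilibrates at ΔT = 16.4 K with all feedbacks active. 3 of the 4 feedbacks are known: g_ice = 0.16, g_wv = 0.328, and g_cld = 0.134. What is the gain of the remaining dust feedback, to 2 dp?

-0.06

Amplification A = ΔT/ΔT₀ = 16.4/7.2 = 2.278.
Total gain g = 1 − 1/A = 1 − 1/2.278 = 0.561.
Known gains sum to 0.16 + 0.328 + 0.134 = 0.622.
g_dust = 0.561 − 0.622 = -0.06.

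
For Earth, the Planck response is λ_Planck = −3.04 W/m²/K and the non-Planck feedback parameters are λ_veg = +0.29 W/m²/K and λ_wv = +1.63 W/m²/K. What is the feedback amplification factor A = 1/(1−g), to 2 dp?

Convert to gains: g_veg = 0.29/3.04 = 0.09539; g_wv = 1.63/3.04 = 0.5362.
Total gain g = 0.63159.
A = 1/(1 − 0.63159) = 2.71.

2.71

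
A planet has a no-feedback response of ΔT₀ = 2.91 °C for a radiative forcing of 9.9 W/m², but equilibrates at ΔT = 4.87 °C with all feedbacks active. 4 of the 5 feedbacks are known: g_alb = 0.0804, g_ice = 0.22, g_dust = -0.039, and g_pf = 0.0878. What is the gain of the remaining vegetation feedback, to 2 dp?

0.05

Amplification A = ΔT/ΔT₀ = 4.87/2.91 = 1.674.
Total gain g = 1 − 1/A = 1 − 1/1.674 = 0.4026.
Known gains sum to 0.0804 + 0.22 − 0.039 + 0.0878 = 0.3492.
g_veg = 0.4026 − 0.3492 = 0.05.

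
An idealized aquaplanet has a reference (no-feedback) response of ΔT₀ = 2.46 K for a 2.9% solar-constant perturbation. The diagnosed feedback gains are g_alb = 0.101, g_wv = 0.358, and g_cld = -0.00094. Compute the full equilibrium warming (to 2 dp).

4.54 K

Total gain g = 0.101 + 0.358 − 0.00094 = 0.45806.
Amplification A = 1/(1 − 0.45806) = 1.845.
ΔT = 2.46 × 1.845 = 4.54 K.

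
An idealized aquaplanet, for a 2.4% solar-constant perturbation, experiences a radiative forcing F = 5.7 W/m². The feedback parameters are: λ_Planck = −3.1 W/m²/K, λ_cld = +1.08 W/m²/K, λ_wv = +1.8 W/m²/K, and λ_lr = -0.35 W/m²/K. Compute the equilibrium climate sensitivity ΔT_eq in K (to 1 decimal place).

Net feedback parameter λ = (−3.1) + (+1.08) + (+1.8) + (-0.35) = -0.57 W/m²/K.
ΔT = −F/λ = −5.7/(-0.57) = 10.0 K.

10.0 K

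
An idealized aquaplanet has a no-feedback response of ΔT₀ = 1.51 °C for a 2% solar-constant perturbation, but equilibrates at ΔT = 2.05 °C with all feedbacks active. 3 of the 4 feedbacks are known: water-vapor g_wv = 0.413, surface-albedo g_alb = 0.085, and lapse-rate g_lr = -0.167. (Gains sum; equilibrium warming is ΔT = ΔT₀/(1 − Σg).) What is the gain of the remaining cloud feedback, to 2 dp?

Amplification A = ΔT/ΔT₀ = 2.05/1.51 = 1.358.
Total gain g = 1 − 1/A = 1 − 1/1.358 = 0.2636.
Known gains sum to 0.413 + 0.085 − 0.167 = 0.331.
g_cld = 0.2636 − 0.331 = -0.07.

-0.07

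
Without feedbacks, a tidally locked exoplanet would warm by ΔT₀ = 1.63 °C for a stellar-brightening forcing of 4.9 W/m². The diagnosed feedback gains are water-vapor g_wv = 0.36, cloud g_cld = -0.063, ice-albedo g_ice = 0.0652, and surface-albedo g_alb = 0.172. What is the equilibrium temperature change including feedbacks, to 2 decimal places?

Total gain g = 0.36 − 0.063 + 0.0652 + 0.172 = 0.5342.
Amplification A = 1/(1 − 0.5342) = 2.147.
ΔT = 1.63 × 2.147 = 3.50 °C.

3.50 °C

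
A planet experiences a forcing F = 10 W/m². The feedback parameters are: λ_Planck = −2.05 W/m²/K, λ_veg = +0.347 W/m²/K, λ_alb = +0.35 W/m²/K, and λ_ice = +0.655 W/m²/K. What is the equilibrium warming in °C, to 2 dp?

14.33 °C

Net feedback parameter λ = (−2.05) + (+0.347) + (+0.35) + (+0.655) = -0.698 W/m²/K.
ΔT = −F/λ = −10/(-0.698) = 14.33 °C.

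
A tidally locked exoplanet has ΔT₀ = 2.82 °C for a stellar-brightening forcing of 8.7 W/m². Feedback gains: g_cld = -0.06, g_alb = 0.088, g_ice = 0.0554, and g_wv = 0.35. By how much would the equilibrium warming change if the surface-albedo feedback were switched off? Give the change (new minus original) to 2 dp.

-0.67 °C

Original: g = 0.4334, ΔT = 2.82/(1−0.4334) = 4.9771 °C.
Without surface-albedo: g' = 0.3454, ΔT' = 2.82/(1−0.3454) = 4.3080 °C.
Change = 4.3080 − 4.9771 = -0.67 °C.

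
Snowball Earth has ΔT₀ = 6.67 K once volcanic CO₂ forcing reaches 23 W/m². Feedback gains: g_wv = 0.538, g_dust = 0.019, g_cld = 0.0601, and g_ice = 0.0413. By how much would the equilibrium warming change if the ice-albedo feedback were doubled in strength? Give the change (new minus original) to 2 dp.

Original: g = 0.6584, ΔT = 6.67/(1−0.6584) = 19.5258 K.
With doubled ice-albedo: g' = 0.6997, ΔT' = 6.67/(1−0.6997) = 22.2111 K.
Change = 22.2111 − 19.5258 = 2.69 K.

2.69 K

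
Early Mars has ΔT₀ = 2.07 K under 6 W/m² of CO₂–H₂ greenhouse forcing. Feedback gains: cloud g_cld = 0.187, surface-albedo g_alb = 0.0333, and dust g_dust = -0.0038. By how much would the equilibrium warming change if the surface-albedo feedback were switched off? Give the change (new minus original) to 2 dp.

Original: g = 0.2165, ΔT = 2.07/(1−0.2165) = 2.6420 K.
Without surface-albedo: g' = 0.1832, ΔT' = 2.07/(1−0.1832) = 2.5343 K.
Change = 2.5343 − 2.6420 = -0.11 K.

-0.11 K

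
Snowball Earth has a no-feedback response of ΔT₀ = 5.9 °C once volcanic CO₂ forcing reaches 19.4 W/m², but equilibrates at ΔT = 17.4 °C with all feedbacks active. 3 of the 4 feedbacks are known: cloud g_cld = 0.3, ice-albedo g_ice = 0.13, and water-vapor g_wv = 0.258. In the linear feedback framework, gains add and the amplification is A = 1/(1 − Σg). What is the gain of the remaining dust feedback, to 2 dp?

Amplification A = ΔT/ΔT₀ = 17.4/5.9 = 2.949.
Total gain g = 1 − 1/A = 1 − 1/2.949 = 0.6609.
Known gains sum to 0.3 + 0.13 + 0.258 = 0.688.
g_dust = 0.6609 − 0.688 = -0.03.

-0.03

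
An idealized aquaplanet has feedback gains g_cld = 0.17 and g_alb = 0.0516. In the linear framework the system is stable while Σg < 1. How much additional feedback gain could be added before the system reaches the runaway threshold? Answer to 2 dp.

Current total gain = 0.17 + 0.0516 = 0.2216.
Margin to runaway = 1 − 0.2216 = 0.78.

0.78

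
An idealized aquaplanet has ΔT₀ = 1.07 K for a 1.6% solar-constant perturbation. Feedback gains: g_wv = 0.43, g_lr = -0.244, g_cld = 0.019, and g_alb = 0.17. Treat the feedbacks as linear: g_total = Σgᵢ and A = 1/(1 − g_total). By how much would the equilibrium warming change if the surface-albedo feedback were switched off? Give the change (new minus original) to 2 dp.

Original: g = 0.375, ΔT = 1.07/(1−0.375) = 1.7120 K.
Without surface-albedo: g' = 0.205, ΔT' = 1.07/(1−0.205) = 1.3459 K.
Change = 1.3459 − 1.7120 = -0.37 K.

-0.37 K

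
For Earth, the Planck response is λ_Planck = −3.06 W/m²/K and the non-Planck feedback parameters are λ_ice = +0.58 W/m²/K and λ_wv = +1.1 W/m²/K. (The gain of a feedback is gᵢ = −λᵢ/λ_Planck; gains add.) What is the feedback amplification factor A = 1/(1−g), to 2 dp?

2.22

Convert to gains: g_ice = 0.58/3.06 = 0.1895; g_wv = 1.1/3.06 = 0.3595.
Total gain g = 0.549.
A = 1/(1 − 0.549) = 2.22.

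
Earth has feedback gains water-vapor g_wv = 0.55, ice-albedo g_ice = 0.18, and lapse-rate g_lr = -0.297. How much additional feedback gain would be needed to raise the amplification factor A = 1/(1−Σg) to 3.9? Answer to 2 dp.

0.31

Current total gain = 0.433.
Target gain for A = 3.9: g* = 1 − 1/3.9 = 0.7436.
Additional gain needed = 0.7436 − 0.433 = 0.31.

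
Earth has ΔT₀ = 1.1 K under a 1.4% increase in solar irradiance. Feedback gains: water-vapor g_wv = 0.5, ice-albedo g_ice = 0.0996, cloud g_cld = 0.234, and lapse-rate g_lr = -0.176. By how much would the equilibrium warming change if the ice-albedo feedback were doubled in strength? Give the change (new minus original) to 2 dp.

1.32 K

Original: g = 0.6576, ΔT = 1.1/(1−0.6576) = 3.2126 K.
With doubled ice-albedo: g' = 0.7572, ΔT' = 1.1/(1−0.7572) = 4.5305 K.
Change = 4.5305 − 3.2126 = 1.32 K.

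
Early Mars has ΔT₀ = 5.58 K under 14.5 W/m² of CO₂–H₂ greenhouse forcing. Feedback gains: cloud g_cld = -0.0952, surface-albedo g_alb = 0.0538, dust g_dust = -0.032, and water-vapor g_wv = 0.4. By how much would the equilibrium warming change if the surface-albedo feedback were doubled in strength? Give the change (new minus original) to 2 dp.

Original: g = 0.3266, ΔT = 5.58/(1−0.3266) = 8.2863 K.
With doubled surface-albedo: g' = 0.3804, ΔT' = 5.58/(1−0.3804) = 9.0058 K.
Change = 9.0058 − 8.2863 = 0.72 K.

0.72 K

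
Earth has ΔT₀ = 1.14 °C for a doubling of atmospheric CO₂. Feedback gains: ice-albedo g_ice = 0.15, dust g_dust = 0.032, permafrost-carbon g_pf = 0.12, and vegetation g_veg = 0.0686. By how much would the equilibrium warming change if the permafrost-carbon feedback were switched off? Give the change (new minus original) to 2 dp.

-0.29 °C

Original: g = 0.3706, ΔT = 1.14/(1−0.3706) = 1.8112 °C.
Without permafrost-carbon: g' = 0.2506, ΔT' = 1.14/(1−0.2506) = 1.5212 °C.
Change = 1.5212 − 1.8112 = -0.29 °C.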